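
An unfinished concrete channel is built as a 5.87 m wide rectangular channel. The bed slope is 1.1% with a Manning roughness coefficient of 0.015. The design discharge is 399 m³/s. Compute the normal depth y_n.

Manning's equation rearranged: A R^(2/3) = nQ / (1·√S) = 0.015 × 399 / (√0.011) = 57.06.
Try y = 6.77 m: A R^(2/3) = 64.08 — high.
Try y = 5.25 m: A R^(2/3) = 46.99 — low.
Try y = 6.15 m: A R^(2/3) = 57.05 — ≈ 57.06.

y_n = 6.15 m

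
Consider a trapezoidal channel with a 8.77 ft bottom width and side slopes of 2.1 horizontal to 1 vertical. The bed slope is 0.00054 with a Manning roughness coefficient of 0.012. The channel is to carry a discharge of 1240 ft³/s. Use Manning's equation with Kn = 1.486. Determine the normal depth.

Manning's equation rearranged: A R^(2/3) = nQ / (1.486·√S) = 0.012 × 1240 / (1.486 × √0.00054) = 430.9.
At y = 6.01 ft: A R^(2/3) = 296.4 — low.
At y = 8.26 ft: A R^(2/3) = 594.1 — high.
At y = 7.14 ft: A R^(2/3) = 430.5 — close enough.

y_n = 7.14 ft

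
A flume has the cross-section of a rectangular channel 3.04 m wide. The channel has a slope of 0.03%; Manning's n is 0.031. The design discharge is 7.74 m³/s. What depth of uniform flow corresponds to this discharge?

y_n = 4.23 m

Manning's equation rearranged: A R^(2/3) = nQ / (1·√S) = 0.031 × 7.74 / (√0.0003) = 13.85.
Trying y = 5.38 m: A R^(2/3) = 18.32 — over.
Trying y = 4.23 m: A R^(2/3) = 13.85 — matches.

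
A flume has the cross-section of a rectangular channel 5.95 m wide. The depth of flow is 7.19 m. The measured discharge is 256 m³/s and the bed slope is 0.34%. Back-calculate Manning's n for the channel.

Flow area A = b·y = 5.95 × 7.19 = 42.78 m². Wetted perimeter P = b + 2y = 5.95 + 2×7.19 = 20.33 m.
Hydraulic radius R = A/P = 42.78/20.33 = 2.104 m.
Rearranging Manning's equation: n = (1/Q) A R^(2/3) S^(1/2) = (1/256) × 42.78 × 2.104^(2/3) × √0.0034 = 0.016.

n = 0.016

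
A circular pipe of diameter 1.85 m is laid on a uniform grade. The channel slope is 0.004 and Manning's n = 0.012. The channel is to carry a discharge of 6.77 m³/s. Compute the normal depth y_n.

Manning's equation rearranged: A R^(2/3) = nQ / (1·√S) = 0.012 × 6.77 / (√0.004) = 1.285.
At y = 1.41 m: A R^(2/3) = 1.493 — over.
At y = 1 m: A R^(2/3) = 0.9154 — short.
At y = 1.25 m: A R^(2/3) = 1.284 — close enough.

y_n = 1.25 m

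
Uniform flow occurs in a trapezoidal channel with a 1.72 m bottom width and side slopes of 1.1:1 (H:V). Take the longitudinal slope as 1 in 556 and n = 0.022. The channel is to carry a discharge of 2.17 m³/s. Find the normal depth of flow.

Manning's equation rearranged: A R^(2/3) = nQ / (1·√S) = 0.022 × 2.17 / (√0.001799) = 1.126.
At y = 0.521 m: A R^(2/3) = 0.6107 — low.
At y = 0.855 m: A R^(2/3) = 1.497 — high.
At y = 0.732 m: A R^(2/3) = 1.124 — ≈ 1.126.

y_n = 0.732 m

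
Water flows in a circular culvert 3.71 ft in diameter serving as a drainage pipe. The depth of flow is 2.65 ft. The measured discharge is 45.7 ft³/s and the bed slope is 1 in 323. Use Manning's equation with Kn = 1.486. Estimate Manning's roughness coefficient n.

n = 0.016

For a circular section of diameter D = 3.71 ft at depth y = 2.65 ft, the central angle is θ = 2 arccos(1 − 2y/D) = 4.027 rad. Then A = (D²/8)(θ − sin θ) = 8.262 ft² and P = Dθ/2 = 7.471 ft.
Hydraulic radius R = A/P = 8.262/7.471 = 1.106 ft.
Rearranging Manning's equation: n = (1.486/Q) A R^(2/3) S^(1/2) = (1.486/45.7) × 8.262 × 1.106^(2/3) × √0.003096 = 0.016.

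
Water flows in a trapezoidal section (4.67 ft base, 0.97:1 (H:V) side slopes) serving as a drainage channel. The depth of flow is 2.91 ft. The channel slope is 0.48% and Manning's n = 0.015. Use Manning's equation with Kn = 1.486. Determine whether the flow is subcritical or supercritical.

With bottom width b = 4.67 ft and side slope z = 0.97: A = (b + zy)y = (4.67 + 0.97×2.91)×2.91 = 21.8 ft²; P = b + 2y√(1+z²) = 4.67 + 2×2.91×1.393 = 12.78 ft.
Hydraulic radius R = A/P = 21.8/12.78 = 1.706 ft.
V = (1.486/n) R^(2/3) √S = (1.486/0.015) × 1.706^(2/3) × √0.0048 = 9.801 ft/s. Hydraulic depth D_h = A/T = 21.8/10.32 = 2.114 ft.
Froude number Fr = V/√(g·D_h) = 9.801/√(32.2×2.114) = 1.19, which is greater than 1, so the flow is supercritical.

supercritical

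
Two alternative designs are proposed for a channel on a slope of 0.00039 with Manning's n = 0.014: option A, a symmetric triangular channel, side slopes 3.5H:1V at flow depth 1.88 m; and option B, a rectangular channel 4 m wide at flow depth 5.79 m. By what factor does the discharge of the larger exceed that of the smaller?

Channel A: For a triangular section with side slope z = 3.5: A = zy² = 3.5×1.88² = 12.37 m²; P = 2y√(1+z²) = 2×1.88×3.64 = 13.69 m. Hydraulic radius R = A/P = 12.37/13.69 = 0.9038 m. Q_A = (1/0.014)·12.37·0.9038^(2/3)·√0.00039 = 16.31 m³/s.
Channel B: Flow area A = b·y = 4 × 5.79 = 23.16 m². Wetted perimeter P = b + 2y = 4 + 2×5.79 = 15.58 m. Hydraulic radius R = A/P = 23.16/15.58 = 1.487 m. Q_B = (1/0.014)·23.16·1.487^(2/3)·√0.00039 = 42.55 m³/s.
The larger discharge is 42.55 m³/s and the smaller is 16.31 m³/s; the ratio is 2.61.

2.61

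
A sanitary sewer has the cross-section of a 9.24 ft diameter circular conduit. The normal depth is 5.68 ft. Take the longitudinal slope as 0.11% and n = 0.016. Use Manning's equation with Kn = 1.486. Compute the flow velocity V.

V = 5.82 ft/s

For a circular section of diameter D = 9.24 ft at depth y = 5.68 ft, the central angle is θ = 2 arccos(1 − 2y/D) = 3.605 rad. Then A = (D²/8)(θ − sin θ) = 43.24 ft² and P = Dθ/2 = 16.65 ft.
Hydraulic radius R = A/P = 43.24/16.65 = 2.596 ft.
From Manning's equation, V = (1.486/n) R^(2/3) S^(1/2) = (1.486/0.016) × 2.596^(2/3) × 0.0011^(1/2) = 5.82 ft/s.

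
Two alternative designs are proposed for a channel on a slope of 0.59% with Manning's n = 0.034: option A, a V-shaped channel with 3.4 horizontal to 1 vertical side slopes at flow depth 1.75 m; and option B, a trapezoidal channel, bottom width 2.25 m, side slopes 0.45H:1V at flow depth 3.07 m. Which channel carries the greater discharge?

channel B

Channel A: For a triangular section with side slope z = 3.4: A = zy² = 3.4×1.75² = 10.41 m²; P = 2y√(1+z²) = 2×1.75×3.544 = 12.4 m. Hydraulic radius R = A/P = 10.41/12.4 = 0.8394 m. Q_A = (1/0.034)·10.41·0.8394^(2/3)·√0.0059 = 20.93 m³/s.
Channel B: With bottom width b = 2.25 m and side slope z = 0.45: A = (b + zy)y = (2.25 + 0.45×3.07)×3.07 = 11.15 m²; P = b + 2y√(1+z²) = 2.25 + 2×3.07×1.097 = 8.983 m. Hydraulic radius R = A/P = 11.15/8.983 = 1.241 m. Q_B = (1/0.034)·11.15·1.241^(2/3)·√0.0059 = 29.09 m³/s.
Q_A = 20.93 m³/s vs Q_B = 29.09 m³/s, so channel B carries more.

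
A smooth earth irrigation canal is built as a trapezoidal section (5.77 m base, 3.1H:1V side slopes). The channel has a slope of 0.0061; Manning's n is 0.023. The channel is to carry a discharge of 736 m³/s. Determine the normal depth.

y_n = 5.07 m

Manning's equation rearranged: A R^(2/3) = nQ / (1·√S) = 0.023 × 736 / (√0.0061) = 216.7.
Try y = 4.03 m: A R^(2/3) = 128.2 — too small.
Try y = 5.78 m: A R^(2/3) = 294.4 — too large.
Try y = 5.07 m: A R^(2/3) = 216.8 — close enough.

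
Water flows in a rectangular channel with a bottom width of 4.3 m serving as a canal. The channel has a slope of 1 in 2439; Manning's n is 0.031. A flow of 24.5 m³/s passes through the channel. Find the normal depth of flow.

Manning's equation rearranged: A R^(2/3) = nQ / (1·√S) = 0.031 × 24.5 / (√0.00041) = 37.51.
At y = 5.41 m: A R^(2/3) = 31 — short.
At y = 7.52 m: A R^(2/3) = 45.55 — over.
At y = 6.36 m: A R^(2/3) = 37.52 — ≈ 37.51.

y_n = 6.36 m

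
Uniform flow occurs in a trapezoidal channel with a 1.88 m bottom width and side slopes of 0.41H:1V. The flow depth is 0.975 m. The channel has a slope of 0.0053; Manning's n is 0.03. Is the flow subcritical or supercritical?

subcritical

With bottom width b = 1.88 m and side slope z = 0.41: A = (b + zy)y = (1.88 + 0.41×0.975)×0.975 = 2.223 m²; P = b + 2y√(1+z²) = 1.88 + 2×0.975×1.081 = 3.988 m.
Hydraulic radius R = A/P = 2.223/3.988 = 0.5574 m.
V = (1/n) R^(2/3) √S = (1/0.03) × 0.5574^(2/3) × √0.0053 = 1.644 m/s. Hydraulic depth D_h = A/T = 2.223/2.679 = 0.8295 m.
Froude number Fr = V/√(g·D_h) = 1.644/√(9.81×0.8295) = 0.576, which is less than 1, so the flow is subcritical.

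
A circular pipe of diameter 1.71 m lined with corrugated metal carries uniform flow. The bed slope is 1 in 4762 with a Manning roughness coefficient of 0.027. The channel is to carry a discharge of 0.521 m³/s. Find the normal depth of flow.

Manning's equation rearranged: A R^(2/3) = nQ / (1·√S) = 0.027 × 0.521 / (√0.00021) = 0.9707.
At y = 1.2 m: A R^(2/3) = 1.095 — too large.
At y = 0.912 m: A R^(2/3) = 0.7259 — too small.
At y = 1.1 m: A R^(2/3) = 0.9712 — matches.

y_n = 1.1 m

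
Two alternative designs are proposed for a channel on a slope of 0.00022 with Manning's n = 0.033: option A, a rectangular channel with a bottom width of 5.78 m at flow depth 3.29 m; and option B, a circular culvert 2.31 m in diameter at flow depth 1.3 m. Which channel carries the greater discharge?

Channel A: Flow area A = b·y = 5.78 × 3.29 = 19.02 m². Wetted perimeter P = b + 2y = 5.78 + 2×3.29 = 12.36 m. Hydraulic radius R = A/P = 19.02/12.36 = 1.539 m. Q_A = (1/0.033)·19.02·1.539^(2/3)·√0.00022 = 11.39 m³/s.
Channel B: For a circular section of diameter D = 2.31 m at depth y = 1.3 m, the central angle is θ = 2 arccos(1 − 2y/D) = 3.393 rad. Then A = (D²/8)(θ − sin θ) = 2.43 m² and P = Dθ/2 = 3.919 m. Hydraulic radius R = A/P = 2.43/3.919 = 0.6199 m. Q_B = (1/0.033)·2.43·0.6199^(2/3)·√0.00022 = 0.7939 m³/s.
Q_A = 11.39 m³/s vs Q_B = 0.7939 m³/s, so channel A carries more.

channel A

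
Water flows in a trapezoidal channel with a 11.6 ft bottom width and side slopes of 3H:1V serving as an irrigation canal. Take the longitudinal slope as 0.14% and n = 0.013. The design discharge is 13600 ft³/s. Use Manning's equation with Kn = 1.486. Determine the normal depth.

Manning's equation rearranged: A R^(2/3) = nQ / (1.486·√S) = 0.013 × 13600 / (1.486 × √0.0014) = 3180.
Trying y = 16.6 ft: A R^(2/3) = 4325 — too large.
Trying y = 12.6 ft: A R^(2/3) = 2238 — too small.
Trying y = 14.6 ft: A R^(2/3) = 3176 — ≈ 3180.

y_n = 14.6 ft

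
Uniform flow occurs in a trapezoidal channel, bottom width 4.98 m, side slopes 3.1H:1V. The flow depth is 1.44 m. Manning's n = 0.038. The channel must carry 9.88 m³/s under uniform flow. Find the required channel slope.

S = 0.00082

With bottom width b = 4.98 m and side slope z = 3.1: A = (b + zy)y = (4.98 + 3.1×1.44)×1.44 = 13.6 m²; P = b + 2y√(1+z²) = 4.98 + 2×1.44×3.257 = 14.36 m.
Hydraulic radius R = A/P = 13.6/14.36 = 0.947 m.
From Manning's equation, S = [nQ / (1 A R^(2/3))]² = [0.038 × 9.88 / (1 × 13.6 × 0.947^(2/3))]² = 0.00082.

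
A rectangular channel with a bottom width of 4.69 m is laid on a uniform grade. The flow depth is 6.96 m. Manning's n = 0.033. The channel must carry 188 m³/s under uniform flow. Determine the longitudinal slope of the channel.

Flow area A = b·y = 4.69 × 6.96 = 32.64 m². Wetted perimeter P = b + 2y = 4.69 + 2×6.96 = 18.61 m.
Hydraulic radius R = A/P = 32.64/18.61 = 1.754 m.
From Manning's equation, S = [nQ / (1 A R^(2/3))]² = [0.033 × 188 / (1 × 32.64 × 1.754^(2/3))]² = 0.0171.

S = 0.0171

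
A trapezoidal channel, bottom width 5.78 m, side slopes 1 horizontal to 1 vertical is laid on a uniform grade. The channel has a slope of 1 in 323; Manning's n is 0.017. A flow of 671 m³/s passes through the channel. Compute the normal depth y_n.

y_n = 6.98 m

Manning's equation rearranged: A R^(2/3) = nQ / (1·√S) = 0.017 × 671 / (√0.003096) = 205.
Try y = 6.22 m: A R^(2/3) = 161.9 — low.
Try y = 6.98 m: A R^(2/3) = 204.9 — ≈ 205.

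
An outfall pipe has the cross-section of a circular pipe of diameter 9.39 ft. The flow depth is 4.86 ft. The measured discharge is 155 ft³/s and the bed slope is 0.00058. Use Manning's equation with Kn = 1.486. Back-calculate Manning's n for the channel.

n = 0.015

For a circular section of diameter D = 9.39 ft at depth y = 4.86 ft, the central angle is θ = 2 arccos(1 − 2y/D) = 3.212 rad. Then A = (D²/8)(θ − sin θ) = 36.17 ft² and P = Dθ/2 = 15.08 ft.
Hydraulic radius R = A/P = 36.17/15.08 = 2.399 ft.
Rearranging Manning's equation: n = (1.486/Q) A R^(2/3) S^(1/2) = (1.486/155) × 36.17 × 2.399^(2/3) × √0.00058 = 0.015.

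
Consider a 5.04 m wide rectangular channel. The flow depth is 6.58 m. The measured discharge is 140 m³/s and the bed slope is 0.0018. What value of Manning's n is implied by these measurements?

n = 0.015

Flow area A = b·y = 5.04 × 6.58 = 33.16 m². Wetted perimeter P = b + 2y = 5.04 + 2×6.58 = 18.2 m.
Hydraulic radius R = A/P = 33.16/18.2 = 1.822 m.
Rearranging Manning's equation: n = (1/Q) A R^(2/3) S^(1/2) = (1/140) × 33.16 × 1.822^(2/3) × √0.0018 = 0.015.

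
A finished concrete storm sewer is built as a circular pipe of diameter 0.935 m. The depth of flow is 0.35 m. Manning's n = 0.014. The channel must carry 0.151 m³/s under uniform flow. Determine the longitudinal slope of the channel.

For a circular section of diameter D = 0.935 m at depth y = 0.35 m, the central angle is θ = 2 arccos(1 − 2y/D) = 2.633 rad. Then A = (D²/8)(θ − sin θ) = 0.2346 m² and P = Dθ/2 = 1.231 m.
Hydraulic radius R = A/P = 0.2346/1.231 = 0.1906 m.
From Manning's equation, S = [nQ / (1 A R^(2/3))]² = [0.014 × 0.151 / (1 × 0.2346 × 0.1906^(2/3))]² = 0.00074.

S = 0.00074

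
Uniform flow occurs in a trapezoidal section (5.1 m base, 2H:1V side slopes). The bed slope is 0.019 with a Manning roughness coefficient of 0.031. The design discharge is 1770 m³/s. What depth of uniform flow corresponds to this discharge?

y_n = 7.71 m

Manning's equation rearranged: A R^(2/3) = nQ / (1·√S) = 0.031 × 1770 / (√0.019) = 398.1.
Trying y = 8.8 m: A R^(2/3) = 544 — too large.
Trying y = 6.5 m: A R^(2/3) = 268.3 — too small.
Trying y = 7.71 m: A R^(2/3) = 398.5 — ≈ 398.1.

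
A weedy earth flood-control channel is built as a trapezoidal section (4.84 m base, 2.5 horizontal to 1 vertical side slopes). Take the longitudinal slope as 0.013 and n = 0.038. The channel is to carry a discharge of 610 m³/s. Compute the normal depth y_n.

y_n = 5.41 m

Manning's equation rearranged: A R^(2/3) = nQ / (1·√S) = 0.038 × 610 / (√0.013) = 203.3.
Try y = 4.38 m: A R^(2/3) = 125.1 — too small.
Try y = 5.41 m: A R^(2/3) = 203.2 — close enough.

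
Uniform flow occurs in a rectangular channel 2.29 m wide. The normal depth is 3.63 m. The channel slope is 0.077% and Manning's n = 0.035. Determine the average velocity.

V = 0.723 m/s

Flow area A = b·y = 2.29 × 3.63 = 8.313 m². Wetted perimeter P = b + 2y = 2.29 + 2×3.63 = 9.55 m.
Hydraulic radius R = A/P = 8.313/9.55 = 0.8704 m.
From Manning's equation, V = (1/n) R^(2/3) S^(1/2) = (1/0.035) × 0.8704^(2/3) × 0.00077^(1/2) = 0.723 m/s.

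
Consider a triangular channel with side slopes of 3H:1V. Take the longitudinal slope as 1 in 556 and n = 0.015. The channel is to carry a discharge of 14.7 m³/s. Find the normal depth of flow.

y_n = 1.48 m

Manning's equation rearranged: A R^(2/3) = nQ / (1·√S) = 0.015 × 14.7 / (√0.001799) = 5.199.
Trying y = 1.69 m: A R^(2/3) = 7.394 — over.
Trying y = 1.48 m: A R^(2/3) = 5.191 — close enough.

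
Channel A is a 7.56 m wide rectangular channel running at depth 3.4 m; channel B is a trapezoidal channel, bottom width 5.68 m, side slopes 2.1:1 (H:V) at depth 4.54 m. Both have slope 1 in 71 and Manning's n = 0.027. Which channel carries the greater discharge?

Channel A: Flow area A = b·y = 7.56 × 3.4 = 25.7 m². Wetted perimeter P = b + 2y = 7.56 + 2×3.4 = 14.36 m. Hydraulic radius R = A/P = 25.7/14.36 = 1.79 m. Q_A = (1/0.027)·25.7·1.79^(2/3)·√0.01408 = 166.6 m³/s.
Channel B: With bottom width b = 5.68 m and side slope z = 2.1: A = (b + zy)y = (5.68 + 2.1×4.54)×4.54 = 69.07 m²; P = b + 2y√(1+z²) = 5.68 + 2×4.54×2.326 = 26.8 m. Hydraulic radius R = A/P = 69.07/26.8 = 2.577 m. Q_B = (1/0.027)·69.07·2.577^(2/3)·√0.01408 = 570.7 m³/s.
Q_A = 166.6 m³/s vs Q_B = 570.7 m³/s, so channel B carries more.

channel B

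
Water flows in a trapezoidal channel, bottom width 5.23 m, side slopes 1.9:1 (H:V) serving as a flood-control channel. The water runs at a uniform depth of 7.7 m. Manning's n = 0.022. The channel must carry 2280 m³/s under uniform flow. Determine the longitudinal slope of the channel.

S = 0.017

With bottom width b = 5.23 m and side slope z = 1.9: A = (b + zy)y = (5.23 + 1.9×7.7)×7.7 = 152.9 m²; P = b + 2y√(1+z²) = 5.23 + 2×7.7×2.147 = 38.3 m.
Hydraulic radius R = A/P = 152.9/38.3 = 3.993 m.
From Manning's equation, S = [nQ / (1 A R^(2/3))]² = [0.022 × 2280 / (1 × 152.9 × 3.993^(2/3))]² = 0.017.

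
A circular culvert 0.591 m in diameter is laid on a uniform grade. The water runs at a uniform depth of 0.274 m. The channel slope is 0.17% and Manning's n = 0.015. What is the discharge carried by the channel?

For a circular section of diameter D = 0.591 m at depth y = 0.274 m, the central angle is θ = 2 arccos(1 − 2y/D) = 2.996 rad. Then A = (D²/8)(θ − sin θ) = 0.1245 m² and P = Dθ/2 = 0.8853 m.
Hydraulic radius R = A/P = 0.1245/0.8853 = 0.1406 m.
Manning's equation: Q = (1/n) A R^(2/3) S^(1/2) = (1/0.015) × 0.1245 × 0.1406^(2/3) × 0.0017^(1/2) = 0.0925 m³/s.

Q = 0.0925 m³/s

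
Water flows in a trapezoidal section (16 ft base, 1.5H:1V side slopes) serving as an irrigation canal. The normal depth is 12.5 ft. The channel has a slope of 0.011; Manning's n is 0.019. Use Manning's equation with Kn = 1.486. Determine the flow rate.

With bottom width b = 16 ft and side slope z = 1.5: A = (b + zy)y = (16 + 1.5×12.5)×12.5 = 434.4 ft²; P = b + 2y√(1+z²) = 16 + 2×12.5×1.803 = 61.07 ft.
Hydraulic radius R = A/P = 434.4/61.07 = 7.113 ft.
Manning's equation: Q = (1.486/n) A R^(2/3) S^(1/2) = (1.486/0.019) × 434.4 × 7.113^(2/3) × 0.011^(1/2) = 13200 ft³/s.

Q = 13200 ft³/s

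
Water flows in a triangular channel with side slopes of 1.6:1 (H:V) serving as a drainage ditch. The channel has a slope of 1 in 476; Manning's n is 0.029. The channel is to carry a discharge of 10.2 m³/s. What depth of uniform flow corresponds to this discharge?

y_n = 2.09 m

Manning's equation rearranged: A R^(2/3) = nQ / (1·√S) = 0.029 × 10.2 / (√0.002101) = 6.454.
Trying y = 1.47 m: A R^(2/3) = 2.523 — short.
Trying y = 2.09 m: A R^(2/3) = 6.448 — ≈ 6.454.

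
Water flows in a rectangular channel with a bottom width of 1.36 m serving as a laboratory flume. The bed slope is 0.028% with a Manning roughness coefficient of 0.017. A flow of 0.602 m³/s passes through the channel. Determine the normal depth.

y_n = 0.858 m

Manning's equation rearranged: A R^(2/3) = nQ / (1·√S) = 0.017 × 0.602 / (√0.00028) = 0.6116.
Trying y = 1.08 m: A R^(2/3) = 0.8202 — high.
Trying y = 0.858 m: A R^(2/3) = 0.6115 — ≈ 0.6116.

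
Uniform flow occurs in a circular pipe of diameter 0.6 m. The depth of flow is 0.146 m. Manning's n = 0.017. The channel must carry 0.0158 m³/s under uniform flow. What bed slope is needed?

For a circular section of diameter D = 0.6 m at depth y = 0.146 m, the central angle is θ = 2 arccos(1 − 2y/D) = 2.063 rad. Then A = (D²/8)(θ − sin θ) = 0.05321 m² and P = Dθ/2 = 0.619 m.
Hydraulic radius R = A/P = 0.05321/0.619 = 0.08595 m.
From Manning's equation, S = [nQ / (1 A R^(2/3))]² = [0.017 × 0.0158 / (1 × 0.05321 × 0.08595^(2/3))]² = 0.000672.

S = 0.000672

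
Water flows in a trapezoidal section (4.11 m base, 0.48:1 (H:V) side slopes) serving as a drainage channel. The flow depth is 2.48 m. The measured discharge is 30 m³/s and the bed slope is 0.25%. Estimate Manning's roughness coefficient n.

With bottom width b = 4.11 m and side slope z = 0.48: A = (b + zy)y = (4.11 + 0.48×2.48)×2.48 = 13.14 m²; P = b + 2y√(1+z²) = 4.11 + 2×2.48×1.109 = 9.612 m.
Hydraulic radius R = A/P = 13.14/9.612 = 1.368 m.
Rearranging Manning's equation: n = (1/Q) A R^(2/3) S^(1/2) = (1/30) × 13.14 × 1.368^(2/3) × √0.0025 = 0.027.

n = 0.027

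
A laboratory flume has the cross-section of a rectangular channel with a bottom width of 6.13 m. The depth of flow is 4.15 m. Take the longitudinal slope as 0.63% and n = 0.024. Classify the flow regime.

subcritical

Flow area A = b·y = 6.13 × 4.15 = 25.44 m². Wetted perimeter P = b + 2y = 6.13 + 2×4.15 = 14.43 m.
Hydraulic radius R = A/P = 25.44/14.43 = 1.763 m.
V = (1/n) R^(2/3) √S = (1/0.024) × 1.763^(2/3) × √0.0063 = 4.826 m/s. Hydraulic depth D_h = A/T = 25.44/6.13 = 4.15 m.
Froude number Fr = V/√(g·D_h) = 4.826/√(9.81×4.15) = 0.756, which is less than 1, so the flow is subcritical.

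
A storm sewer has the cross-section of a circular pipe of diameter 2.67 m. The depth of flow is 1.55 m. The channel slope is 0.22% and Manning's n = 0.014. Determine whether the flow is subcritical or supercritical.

For a circular section of diameter D = 2.67 m at depth y = 1.55 m, the central angle is θ = 2 arccos(1 − 2y/D) = 3.465 rad. Then A = (D²/8)(θ − sin θ) = 3.371 m² and P = Dθ/2 = 4.626 m.
Hydraulic radius R = A/P = 3.371/4.626 = 0.7287 m.
V = (1/n) R^(2/3) √S = (1/0.014) × 0.7287^(2/3) × √0.0022 = 2.713 m/s. Hydraulic depth D_h = A/T = 3.371/2.635 = 1.279 m.
Froude number Fr = V/√(g·D_h) = 2.713/√(9.81×1.279) = 0.766, which is less than 1, so the flow is subcritical.

subcritical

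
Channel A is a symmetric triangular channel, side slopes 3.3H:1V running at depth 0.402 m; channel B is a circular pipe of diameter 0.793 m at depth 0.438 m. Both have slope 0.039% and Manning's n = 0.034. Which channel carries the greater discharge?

Channel A: For a triangular section with side slope z = 3.3: A = zy² = 3.3×0.402² = 0.5333 m²; P = 2y√(1+z²) = 2×0.402×3.448 = 2.772 m. Hydraulic radius R = A/P = 0.5333/2.772 = 0.1924 m. Q_A = (1/0.034)·0.5333·0.1924^(2/3)·√0.00039 = 0.1032 m³/s.
Channel B: For a circular section of diameter D = 0.793 m at depth y = 0.438 m, the central angle is θ = 2 arccos(1 − 2y/D) = 3.351 rad. Then A = (D²/8)(θ − sin θ) = 0.2798 m² and P = Dθ/2 = 1.329 m. Hydraulic radius R = A/P = 0.2798/1.329 = 0.2106 m. Q_B = (1/0.034)·0.2798·0.2106^(2/3)·√0.00039 = 0.05752 m³/s.
Q_A = 0.1032 m³/s vs Q_B = 0.05752 m³/s, so channel A carries more.

channel A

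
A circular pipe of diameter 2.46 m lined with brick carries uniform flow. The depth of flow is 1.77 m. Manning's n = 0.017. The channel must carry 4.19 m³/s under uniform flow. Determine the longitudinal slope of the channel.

S = 0.000571

For a circular section of diameter D = 2.46 m at depth y = 1.77 m, the central angle is θ = 2 arccos(1 − 2y/D) = 4.051 rad. Then A = (D²/8)(θ − sin θ) = 3.661 m² and P = Dθ/2 = 4.982 m.
Hydraulic radius R = A/P = 3.661/4.982 = 0.7348 m.
From Manning's equation, S = [nQ / (1 A R^(2/3))]² = [0.017 × 4.19 / (1 × 3.661 × 0.7348^(2/3))]² = 0.000571.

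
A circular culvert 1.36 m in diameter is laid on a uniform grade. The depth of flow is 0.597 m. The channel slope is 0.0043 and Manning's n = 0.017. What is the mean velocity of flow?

For a circular section of diameter D = 1.36 m at depth y = 0.597 m, the central angle is θ = 2 arccos(1 − 2y/D) = 2.897 rad. Then A = (D²/8)(θ − sin θ) = 0.6137 m² and P = Dθ/2 = 1.97 m.
Hydraulic radius R = A/P = 0.6137/1.97 = 0.3116 m.
From Manning's equation, V = (1/n) R^(2/3) S^(1/2) = (1/0.017) × 0.3116^(2/3) × 0.0043^(1/2) = 1.77 m/s.

V = 1.77 m/s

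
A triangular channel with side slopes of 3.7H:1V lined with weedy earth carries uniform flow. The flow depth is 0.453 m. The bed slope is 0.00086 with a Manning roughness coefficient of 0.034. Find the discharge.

Q = 0.238 m³/s

For a triangular section with side slope z = 3.7: A = zy² = 3.7×0.453² = 0.7593 m²; P = 2y√(1+z²) = 2×0.453×3.833 = 3.472 m.
Hydraulic radius R = A/P = 0.7593/3.472 = 0.2187 m.
Manning's equation: Q = (1/n) A R^(2/3) S^(1/2) = (1/0.034) × 0.7593 × 0.2187^(2/3) × 0.00086^(1/2) = 0.238 m³/s.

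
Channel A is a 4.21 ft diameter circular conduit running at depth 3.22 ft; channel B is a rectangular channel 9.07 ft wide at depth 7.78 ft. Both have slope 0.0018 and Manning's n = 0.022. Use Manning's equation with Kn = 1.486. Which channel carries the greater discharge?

Channel A: For a circular section of diameter D = 4.21 ft at depth y = 3.22 ft, the central angle is θ = 2 arccos(1 − 2y/D) = 4.258 rad. Then A = (D²/8)(θ − sin θ) = 11.42 ft² and P = Dθ/2 = 8.963 ft. Hydraulic radius R = A/P = 11.42/8.963 = 1.275 ft. Q_A = (1.486/0.022)·11.42·1.275^(2/3)·√0.0018 = 38.49 ft³/s.
Channel B: Flow area A = b·y = 9.07 × 7.78 = 70.56 ft². Wetted perimeter P = b + 2y = 9.07 + 2×7.78 = 24.63 ft. Hydraulic radius R = A/P = 70.56/24.63 = 2.865 ft. Q_B = (1.486/0.022)·70.56·2.865^(2/3)·√0.0018 = 407.9 ft³/s.
Q_A = 38.49 ft³/s vs Q_B = 407.9 ft³/s, so channel B carries more.

channel B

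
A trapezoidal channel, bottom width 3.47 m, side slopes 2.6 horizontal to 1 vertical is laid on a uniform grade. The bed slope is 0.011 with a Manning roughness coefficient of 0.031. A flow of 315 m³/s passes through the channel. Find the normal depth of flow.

Manning's equation rearranged: A R^(2/3) = nQ / (1·√S) = 0.031 × 315 / (√0.011) = 93.11.
Try y = 4.83 m: A R^(2/3) = 144.4 — over.
Try y = 3.33 m: A R^(2/3) = 60.51 — short.
Try y = 4.01 m: A R^(2/3) = 93.08 — close enough.

y_n = 4.01 m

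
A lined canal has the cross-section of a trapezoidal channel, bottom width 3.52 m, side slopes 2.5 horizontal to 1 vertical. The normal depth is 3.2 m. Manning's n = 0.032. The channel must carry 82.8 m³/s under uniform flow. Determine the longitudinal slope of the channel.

S = 0.0024

With bottom width b = 3.52 m and side slope z = 2.5: A = (b + zy)y = (3.52 + 2.5×3.2)×3.2 = 36.86 m²; P = b + 2y√(1+z²) = 3.52 + 2×3.2×2.693 = 20.75 m.
Hydraulic radius R = A/P = 36.86/20.75 = 1.776 m.
From Manning's equation, S = [nQ / (1 A R^(2/3))]² = [0.032 × 82.8 / (1 × 36.86 × 1.776^(2/3))]² = 0.0024.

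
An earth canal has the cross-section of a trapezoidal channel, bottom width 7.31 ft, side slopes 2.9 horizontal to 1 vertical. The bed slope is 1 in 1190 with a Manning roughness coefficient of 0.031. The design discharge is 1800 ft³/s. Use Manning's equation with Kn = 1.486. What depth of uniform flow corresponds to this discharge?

y_n = 10.7 ft

Manning's equation rearranged: A R^(2/3) = nQ / (1.486·√S) = 0.031 × 1800 / (1.486 × √0.0008403) = 1295.
Trying y = 7.38 ft: A R^(2/3) = 536.6 — short.
Trying y = 12.7 ft: A R^(2/3) = 1968 — over.
Trying y = 10.7 ft: A R^(2/3) = 1297 — matches.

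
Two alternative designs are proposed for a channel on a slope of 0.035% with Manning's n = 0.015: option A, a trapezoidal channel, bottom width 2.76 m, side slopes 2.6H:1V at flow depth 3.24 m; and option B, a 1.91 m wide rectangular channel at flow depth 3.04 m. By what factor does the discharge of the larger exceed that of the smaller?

Channel A: With bottom width b = 2.76 m and side slope z = 2.6: A = (b + zy)y = (2.76 + 2.6×3.24)×3.24 = 36.24 m²; P = b + 2y√(1+z²) = 2.76 + 2×3.24×2.786 = 20.81 m. Hydraulic radius R = A/P = 36.24/20.81 = 1.741 m. Q_A = (1/0.015)·36.24·1.741^(2/3)·√0.00035 = 65.41 m³/s.
Channel B: Flow area A = b·y = 1.91 × 3.04 = 5.806 m². Wetted perimeter P = b + 2y = 1.91 + 2×3.04 = 7.99 m. Hydraulic radius R = A/P = 5.806/7.99 = 0.7267 m. Q_B = (1/0.015)·5.806·0.7267^(2/3)·√0.00035 = 5.854 m³/s.
The larger discharge is 65.41 m³/s and the smaller is 5.854 m³/s; the ratio is 11.2.

11.2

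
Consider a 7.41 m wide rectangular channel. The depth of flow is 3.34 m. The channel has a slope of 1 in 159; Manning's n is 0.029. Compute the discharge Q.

Flow area A = b·y = 7.41 × 3.34 = 24.75 m². Wetted perimeter P = b + 2y = 7.41 + 2×3.34 = 14.09 m.
Hydraulic radius R = A/P = 24.75/14.09 = 1.757 m.
Manning's equation: Q = (1/n) A R^(2/3) S^(1/2) = (1/0.029) × 24.75 × 1.757^(2/3) × 0.006289^(1/2) = 98.5 m³/s.

Q = 98.5 m³/s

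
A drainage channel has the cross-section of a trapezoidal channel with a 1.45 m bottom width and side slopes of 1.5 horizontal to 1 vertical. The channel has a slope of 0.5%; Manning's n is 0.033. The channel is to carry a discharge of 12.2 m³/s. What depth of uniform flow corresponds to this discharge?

Manning's equation rearranged: A R^(2/3) = nQ / (1·√S) = 0.033 × 12.2 / (√0.005) = 5.694.
Trying y = 1.45 m: A R^(2/3) = 4.481 — low.
Trying y = 1.94 m: A R^(2/3) = 8.467 — high.
Trying y = 1.62 m: A R^(2/3) = 5.694 — close enough.

y_n = 1.62 m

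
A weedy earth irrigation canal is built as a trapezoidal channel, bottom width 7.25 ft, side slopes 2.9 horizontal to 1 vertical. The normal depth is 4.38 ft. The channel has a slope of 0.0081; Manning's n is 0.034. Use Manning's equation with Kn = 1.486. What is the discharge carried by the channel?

Q = 643 ft³/s

With bottom width b = 7.25 ft and side slope z = 2.9: A = (b + zy)y = (7.25 + 2.9×4.38)×4.38 = 87.39 ft²; P = b + 2y√(1+z²) = 7.25 + 2×4.38×3.068 = 34.12 ft.
Hydraulic radius R = A/P = 87.39/34.12 = 2.561 ft.
Manning's equation: Q = (1.486/n) A R^(2/3) S^(1/2) = (1.486/0.034) × 87.39 × 2.561^(2/3) × 0.0081^(1/2) = 643 ft³/s.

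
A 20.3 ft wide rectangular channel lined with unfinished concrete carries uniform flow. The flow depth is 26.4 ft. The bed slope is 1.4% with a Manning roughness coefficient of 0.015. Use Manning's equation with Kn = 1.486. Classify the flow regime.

supercritical

Flow area A = b·y = 20.3 × 26.4 = 535.9 ft². Wetted perimeter P = b + 2y = 20.3 + 2×26.4 = 73.1 ft.
Hydraulic radius R = A/P = 535.9/73.1 = 7.331 ft.
V = (1.486/n) R^(2/3) √S = (1.486/0.015) × 7.331^(2/3) × √0.014 = 44.24 ft/s. Hydraulic depth D_h = A/T = 535.9/20.3 = 26.4 ft.
Froude number Fr = V/√(g·D_h) = 44.24/√(32.2×26.4) = 1.52, which is greater than 1, so the flow is supercritical.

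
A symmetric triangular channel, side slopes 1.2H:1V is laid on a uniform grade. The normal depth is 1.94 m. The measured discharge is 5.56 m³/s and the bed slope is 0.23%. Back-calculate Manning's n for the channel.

For a triangular section with side slope z = 1.2: A = zy² = 1.2×1.94² = 4.516 m²; P = 2y√(1+z²) = 2×1.94×1.562 = 6.061 m.
Hydraulic radius R = A/P = 4.516/6.061 = 0.7452 m.
Rearranging Manning's equation: n = (1/Q) A R^(2/3) S^(1/2) = (1/5.56) × 4.516 × 0.7452^(2/3) × √0.0023 = 0.032.

n = 0.032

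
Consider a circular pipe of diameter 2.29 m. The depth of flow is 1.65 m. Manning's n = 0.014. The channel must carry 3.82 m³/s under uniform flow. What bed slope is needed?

For a circular section of diameter D = 2.29 m at depth y = 1.65 m, the central angle is θ = 2 arccos(1 − 2y/D) = 4.055 rad. Then A = (D²/8)(θ − sin θ) = 3.177 m² and P = Dθ/2 = 4.643 m.
Hydraulic radius R = A/P = 3.177/4.643 = 0.6843 m.
From Manning's equation, S = [nQ / (1 A R^(2/3))]² = [0.014 × 3.82 / (1 × 3.177 × 0.6843^(2/3))]² = 0.00047.

S = 0.00047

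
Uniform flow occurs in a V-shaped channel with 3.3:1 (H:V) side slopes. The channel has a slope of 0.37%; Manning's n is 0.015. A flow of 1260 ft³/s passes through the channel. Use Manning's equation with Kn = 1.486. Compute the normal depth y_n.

Manning's equation rearranged: A R^(2/3) = nQ / (1.486·√S) = 0.015 × 1260 / (1.486 × √0.0037) = 209.1.
At y = 4.3 ft: A R^(2/3) = 98.71 — short.
At y = 5.7 ft: A R^(2/3) = 209.3 — close enough.

y_n = 5.7 ft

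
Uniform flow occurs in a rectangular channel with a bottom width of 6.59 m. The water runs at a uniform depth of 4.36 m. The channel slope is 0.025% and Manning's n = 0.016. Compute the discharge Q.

Q = 43.2 m³/s

Flow area A = b·y = 6.59 × 4.36 = 28.73 m². Wetted perimeter P = b + 2y = 6.59 + 2×4.36 = 15.31 m.
Hydraulic radius R = A/P = 28.73/15.31 = 1.877 m.
Manning's equation: Q = (1/n) A R^(2/3) S^(1/2) = (1/0.016) × 28.73 × 1.877^(2/3) × 0.00025^(1/2) = 43.2 m³/s.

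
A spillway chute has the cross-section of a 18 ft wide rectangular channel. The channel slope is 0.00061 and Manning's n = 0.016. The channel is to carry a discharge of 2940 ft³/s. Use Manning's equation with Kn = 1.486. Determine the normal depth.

y_n = 20.9 ft

Manning's equation rearranged: A R^(2/3) = nQ / (1.486·√S) = 0.016 × 2940 / (1.486 × √0.00061) = 1282.
Try y = 16 ft: A R^(2/3) = 925.4 — short.
Try y = 25.5 ft: A R^(2/3) = 1624 — over.
Try y = 20.9 ft: A R^(2/3) = 1282 — close enough.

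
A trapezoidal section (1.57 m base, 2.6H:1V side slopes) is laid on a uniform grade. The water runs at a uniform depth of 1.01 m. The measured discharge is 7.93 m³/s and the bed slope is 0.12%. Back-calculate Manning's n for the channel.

With bottom width b = 1.57 m and side slope z = 2.6: A = (b + zy)y = (1.57 + 2.6×1.01)×1.01 = 4.238 m²; P = b + 2y√(1+z²) = 1.57 + 2×1.01×2.786 = 7.197 m.
Hydraulic radius R = A/P = 4.238/7.197 = 0.5888 m.
Rearranging Manning's equation: n = (1/Q) A R^(2/3) S^(1/2) = (1/7.93) × 4.238 × 0.5888^(2/3) × √0.0012 = 0.013.

n = 0.013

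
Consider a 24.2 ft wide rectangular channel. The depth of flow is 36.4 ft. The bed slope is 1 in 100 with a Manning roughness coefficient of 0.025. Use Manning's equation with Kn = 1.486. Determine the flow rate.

Flow area A = b·y = 24.2 × 36.4 = 880.9 ft². Wetted perimeter P = b + 2y = 24.2 + 2×36.4 = 97 ft.
Hydraulic radius R = A/P = 880.9/97 = 9.081 ft.
Manning's equation: Q = (1.486/n) A R^(2/3) S^(1/2) = (1.486/0.025) × 880.9 × 9.081^(2/3) × 0.01^(1/2) = 22800 ft³/s.

Q = 22800 ft³/s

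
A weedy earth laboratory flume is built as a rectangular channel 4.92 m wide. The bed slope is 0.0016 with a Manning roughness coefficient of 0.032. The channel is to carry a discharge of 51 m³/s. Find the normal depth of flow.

Manning's equation rearranged: A R^(2/3) = nQ / (1·√S) = 0.032 × 51 / (√0.0016) = 40.8.
Try y = 7.34 m: A R^(2/3) = 54.27 — too large.
Try y = 5.18 m: A R^(2/3) = 35.84 — too small.
Try y = 5.77 m: A R^(2/3) = 40.83 — close enough.

y_n = 5.77 m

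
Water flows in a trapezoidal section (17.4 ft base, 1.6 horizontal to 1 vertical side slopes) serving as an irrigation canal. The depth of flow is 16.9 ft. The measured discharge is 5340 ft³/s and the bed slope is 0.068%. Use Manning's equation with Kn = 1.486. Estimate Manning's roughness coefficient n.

With bottom width b = 17.4 ft and side slope z = 1.6: A = (b + zy)y = (17.4 + 1.6×16.9)×16.9 = 751 ft²; P = b + 2y√(1+z²) = 17.4 + 2×16.9×1.887 = 81.17 ft.
Hydraulic radius R = A/P = 751/81.17 = 9.252 ft.
Rearranging Manning's equation: n = (1.486/Q) A R^(2/3) S^(1/2) = (1.486/5340) × 751 × 9.252^(2/3) × √0.00068 = 0.024.

n = 0.024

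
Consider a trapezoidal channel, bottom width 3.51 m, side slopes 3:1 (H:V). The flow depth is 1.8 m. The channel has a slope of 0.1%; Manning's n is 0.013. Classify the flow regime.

subcritical

With bottom width b = 3.51 m and side slope z = 3: A = (b + zy)y = (3.51 + 3×1.8)×1.8 = 16.04 m²; P = b + 2y√(1+z²) = 3.51 + 2×1.8×3.162 = 14.89 m.
Hydraulic radius R = A/P = 16.04/14.89 = 1.077 m.
V = (1/n) R^(2/3) √S = (1/0.013) × 1.077^(2/3) × √0.001 = 2.556 m/s. Hydraulic depth D_h = A/T = 16.04/14.31 = 1.121 m.
Froude number Fr = V/√(g·D_h) = 2.556/√(9.81×1.121) = 0.771, which is less than 1, so the flow is subcritical.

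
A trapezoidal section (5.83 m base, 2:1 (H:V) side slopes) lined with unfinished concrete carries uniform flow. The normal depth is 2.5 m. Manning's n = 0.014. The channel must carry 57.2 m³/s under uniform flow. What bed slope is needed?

S = 0.000471

With bottom width b = 5.83 m and side slope z = 2: A = (b + zy)y = (5.83 + 2×2.5)×2.5 = 27.07 m²; P = b + 2y√(1+z²) = 5.83 + 2×2.5×2.236 = 17.01 m.
Hydraulic radius R = A/P = 27.07/17.01 = 1.592 m.
From Manning's equation, S = [nQ / (1 A R^(2/3))]² = [0.014 × 57.2 / (1 × 27.07 × 1.592^(2/3))]² = 0.000471.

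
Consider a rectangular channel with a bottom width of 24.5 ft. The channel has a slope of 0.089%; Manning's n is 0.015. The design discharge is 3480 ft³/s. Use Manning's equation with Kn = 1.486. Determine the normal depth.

y_n = 13.8 ft

Manning's equation rearranged: A R^(2/3) = nQ / (1.486·√S) = 0.015 × 3480 / (1.486 × √0.00089) = 1177.
Trying y = 15.6 ft: A R^(2/3) = 1380 — high.
Trying y = 12.3 ft: A R^(2/3) = 1010 — low.
Trying y = 13.8 ft: A R^(2/3) = 1176 — close enough.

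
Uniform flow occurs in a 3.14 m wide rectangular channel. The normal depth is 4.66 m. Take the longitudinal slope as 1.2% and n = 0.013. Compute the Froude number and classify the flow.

Flow area A = b·y = 3.14 × 4.66 = 14.63 m². Wetted perimeter P = b + 2y = 3.14 + 2×4.66 = 12.46 m.
Hydraulic radius R = A/P = 14.63/12.46 = 1.174 m.
V = (1/n) R^(2/3) √S = (1/0.013) × 1.174^(2/3) × √0.012 = 9.379 m/s. Hydraulic depth D_h = A/T = 14.63/3.14 = 4.66 m.
Froude number Fr = V/√(g·D_h) = 9.379/√(9.81×4.66) = 1.39, which is greater than 1, so the flow is supercritical.

supercritical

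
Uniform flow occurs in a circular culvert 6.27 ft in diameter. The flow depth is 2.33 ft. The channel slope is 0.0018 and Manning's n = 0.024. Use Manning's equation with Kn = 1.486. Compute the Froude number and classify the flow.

For a circular section of diameter D = 6.27 ft at depth y = 2.33 ft, the central angle is θ = 2 arccos(1 − 2y/D) = 2.622 rad. Then A = (D²/8)(θ − sin θ) = 10.45 ft² and P = Dθ/2 = 8.221 ft.
Hydraulic radius R = A/P = 10.45/8.221 = 1.271 ft.
V = (1.486/n) R^(2/3) √S = (1.486/0.024) × 1.271^(2/3) × √0.0018 = 3.082 ft/s. Hydraulic depth D_h = A/T = 10.45/6.06 = 1.724 ft.
Froude number Fr = V/√(g·D_h) = 3.082/√(32.2×1.724) = 0.414, which is less than 1, so the flow is subcritical.

subcritical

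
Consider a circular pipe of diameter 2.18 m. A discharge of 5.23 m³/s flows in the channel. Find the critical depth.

y_c = 1.07 m

At critical depth, Q² T / (g A³) = 1, i.e. A³/T = Q²/g = 5.23²/9.81 = 2.788.
Try y = 0.895 m: A³/T = 1.402 — too small.
Try y = 1.3 m: A³/T = 5.847 — too large.
Try y = 1.07 m: A³/T = 2.778 — ≈ 2.788.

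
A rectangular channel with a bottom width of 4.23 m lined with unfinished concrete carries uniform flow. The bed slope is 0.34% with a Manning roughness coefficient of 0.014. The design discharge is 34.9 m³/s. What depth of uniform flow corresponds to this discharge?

Manning's equation rearranged: A R^(2/3) = nQ / (1·√S) = 0.014 × 34.9 / (√0.0034) = 8.379.
At y = 1.64 m: A R^(2/3) = 6.58 — short.
At y = 1.96 m: A R^(2/3) = 8.386 — matches.

y_n = 1.96 m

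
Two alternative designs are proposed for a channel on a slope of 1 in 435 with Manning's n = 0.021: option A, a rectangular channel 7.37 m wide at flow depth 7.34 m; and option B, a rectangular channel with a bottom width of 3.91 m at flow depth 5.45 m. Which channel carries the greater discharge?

channel A

Channel A: Flow area A = b·y = 7.37 × 7.34 = 54.1 m². Wetted perimeter P = b + 2y = 7.37 + 2×7.34 = 22.05 m. Hydraulic radius R = A/P = 54.1/22.05 = 2.453 m. Q_A = (1/0.021)·54.1·2.453^(2/3)·√0.002299 = 224.7 m³/s.
Channel B: Flow area A = b·y = 3.91 × 5.45 = 21.31 m². Wetted perimeter P = b + 2y = 3.91 + 2×5.45 = 14.81 m. Hydraulic radius R = A/P = 21.31/14.81 = 1.439 m. Q_B = (1/0.021)·21.31·1.439^(2/3)·√0.002299 = 62.01 m³/s.
Q_A = 224.7 m³/s vs Q_B = 62.01 m³/s, so channel A carries more.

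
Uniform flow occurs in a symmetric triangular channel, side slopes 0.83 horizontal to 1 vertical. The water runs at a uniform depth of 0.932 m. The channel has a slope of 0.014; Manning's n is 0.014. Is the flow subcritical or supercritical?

For a triangular section with side slope z = 0.83: A = zy² = 0.83×0.932² = 0.721 m²; P = 2y√(1+z²) = 2×0.932×1.3 = 2.422 m.
Hydraulic radius R = A/P = 0.721/2.422 = 0.2976 m.
V = (1/n) R^(2/3) √S = (1/0.014) × 0.2976^(2/3) × √0.014 = 3.767 m/s. Hydraulic depth D_h = A/T = 0.721/1.547 = 0.466 m.
Froude number Fr = V/√(g·D_h) = 3.767/√(9.81×0.466) = 1.76, which is greater than 1, so the flow is supercritical.

supercritical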